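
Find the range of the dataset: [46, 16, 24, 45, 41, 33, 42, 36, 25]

30

Step 1: Identify the maximum value: max = 46
Step 2: Identify the minimum value: min = 16
Step 3: Range = max - min = 46 - 16 = 30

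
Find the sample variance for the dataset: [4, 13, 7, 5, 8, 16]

22.1667

Step 1: Compute the mean: (4 + 13 + 7 + 5 + 8 + 16) / 6 = 8.8333
Step 2: Compute squared deviations from the mean:
  (4 - 8.8333)^2 = 23.3611
  (13 - 8.8333)^2 = 17.3611
  (7 - 8.8333)^2 = 3.3611
  (5 - 8.8333)^2 = 14.6944
  (8 - 8.8333)^2 = 0.6944
  (16 - 8.8333)^2 = 51.3611
Step 3: Sum of squared deviations = 110.8333
Step 4: Sample variance = 110.8333 / 5 = 22.1667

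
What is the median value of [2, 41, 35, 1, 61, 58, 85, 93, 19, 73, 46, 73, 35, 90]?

52

Step 1: Sort the data in ascending order: [1, 2, 19, 35, 35, 41, 46, 58, 61, 73, 73, 85, 90, 93]
Step 2: The number of values is n = 14.
Step 3: Since n is even, the median is the average of positions 7 and 8:
  Median = (46 + 58) / 2 = 52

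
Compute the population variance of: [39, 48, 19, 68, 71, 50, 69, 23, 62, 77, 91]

462.4463

Step 1: Compute the mean: (39 + 48 + 19 + 68 + 71 + 50 + 69 + 23 + 62 + 77 + 91) / 11 = 56.0909
Step 2: Compute squared deviations from the mean:
  (39 - 56.0909)^2 = 292.0992
  (48 - 56.0909)^2 = 65.4628
  (19 - 56.0909)^2 = 1375.7355
  (68 - 56.0909)^2 = 141.8264
  (71 - 56.0909)^2 = 222.281
  (50 - 56.0909)^2 = 37.0992
  (69 - 56.0909)^2 = 166.6446
  (23 - 56.0909)^2 = 1095.0083
  (62 - 56.0909)^2 = 34.9174
  (77 - 56.0909)^2 = 437.1901
  (91 - 56.0909)^2 = 1218.6446
Step 3: Sum of squared deviations = 5086.9091
Step 4: Population variance = 5086.9091 / 11 = 462.4463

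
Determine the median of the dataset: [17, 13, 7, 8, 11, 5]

9.5

Step 1: Sort the data in ascending order: [5, 7, 8, 11, 13, 17]
Step 2: The number of values is n = 6.
Step 3: Since n is even, the median is the average of positions 3 and 4:
  Median = (8 + 11) / 2 = 9.5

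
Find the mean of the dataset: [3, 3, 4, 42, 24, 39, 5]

17.1429

Step 1: Sum all values: 3 + 3 + 4 + 42 + 24 + 39 + 5 = 120
Step 2: Count the number of values: n = 7
Step 3: Mean = sum / n = 120 / 7 = 17.1429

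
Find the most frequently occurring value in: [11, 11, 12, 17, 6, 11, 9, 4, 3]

11

Step 1: Count the frequency of each value:
  3: appears 1 time(s)
  4: appears 1 time(s)
  6: appears 1 time(s)
  9: appears 1 time(s)
  11: appears 3 time(s)
  12: appears 1 time(s)
  17: appears 1 time(s)
Step 2: The value 11 appears most frequently (3 times).
Step 3: Mode = 11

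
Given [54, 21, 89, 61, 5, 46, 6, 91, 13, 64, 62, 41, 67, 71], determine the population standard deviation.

27.6085

Step 1: Compute the mean: 49.3571
Step 2: Sum of squared deviations from the mean: 10671.2143
Step 3: Population variance = 10671.2143 / 14 = 762.2296
Step 4: Standard deviation = sqrt(762.2296) = 27.6085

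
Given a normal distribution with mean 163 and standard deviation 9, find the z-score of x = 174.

1.2222

Step 1: Recall the z-score formula: z = (x - mu) / sigma
Step 2: Substitute values: z = (174 - 163) / 9
Step 3: z = 11 / 9 = 1.2222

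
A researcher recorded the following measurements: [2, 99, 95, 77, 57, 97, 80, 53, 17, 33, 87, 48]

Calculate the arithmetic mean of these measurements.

62.0833

Step 1: Sum all values: 2 + 99 + 95 + 77 + 57 + 97 + 80 + 53 + 17 + 33 + 87 + 48 = 745
Step 2: Count the number of values: n = 12
Step 3: Mean = sum / n = 745 / 12 = 62.0833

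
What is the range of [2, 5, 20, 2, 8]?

18

Step 1: Identify the maximum value: max = 20
Step 2: Identify the minimum value: min = 2
Step 3: Range = max - min = 20 - 2 = 18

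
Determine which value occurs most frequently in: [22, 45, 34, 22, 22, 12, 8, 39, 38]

22

Step 1: Count the frequency of each value:
  8: appears 1 time(s)
  12: appears 1 time(s)
  22: appears 3 time(s)
  34: appears 1 time(s)
  38: appears 1 time(s)
  39: appears 1 time(s)
  45: appears 1 time(s)
Step 2: The value 22 appears most frequently (3 times).
Step 3: Mode = 22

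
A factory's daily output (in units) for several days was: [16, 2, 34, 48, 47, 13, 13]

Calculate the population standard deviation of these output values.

16.8668

Step 1: Compute the mean: 24.7143
Step 2: Sum of squared deviations from the mean: 1991.4286
Step 3: Population variance = 1991.4286 / 7 = 284.4898
Step 4: Standard deviation = sqrt(284.4898) = 16.8668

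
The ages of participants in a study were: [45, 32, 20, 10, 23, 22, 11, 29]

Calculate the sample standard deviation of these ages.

11.4393

Step 1: Compute the mean: 24
Step 2: Sum of squared deviations from the mean: 916
Step 3: Sample variance = 916 / 7 = 130.8571
Step 4: Standard deviation = sqrt(130.8571) = 11.4393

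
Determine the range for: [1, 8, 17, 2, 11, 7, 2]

16

Step 1: Identify the maximum value: max = 17
Step 2: Identify the minimum value: min = 1
Step 3: Range = max - min = 17 - 1 = 16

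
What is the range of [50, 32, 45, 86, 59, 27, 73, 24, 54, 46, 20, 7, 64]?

79

Step 1: Identify the maximum value: max = 86
Step 2: Identify the minimum value: min = 7
Step 3: Range = max - min = 86 - 7 = 79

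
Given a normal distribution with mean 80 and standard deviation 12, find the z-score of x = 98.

1.5

Step 1: Recall the z-score formula: z = (x - mu) / sigma
Step 2: Substitute values: z = (98 - 80) / 12
Step 3: z = 18 / 12 = 1.5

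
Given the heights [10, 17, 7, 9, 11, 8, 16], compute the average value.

11.1429

Step 1: Sum all values: 10 + 17 + 7 + 9 + 11 + 8 + 16 = 78
Step 2: Count the number of values: n = 7
Step 3: Mean = sum / n = 78 / 7 = 11.1429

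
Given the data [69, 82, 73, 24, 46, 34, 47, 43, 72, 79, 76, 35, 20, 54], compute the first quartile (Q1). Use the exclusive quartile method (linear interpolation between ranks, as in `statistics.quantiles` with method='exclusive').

34.75

Step 1: Sort the data: [20, 24, 34, 35, 43, 46, 47, 54, 69, 72, 73, 76, 79, 82]
Step 2: n = 14
Step 3: Using the exclusive quartile method:
  Q1 = 34.75
  Q2 (median) = 50.5
  Q3 = 73.75
  IQR = Q3 - Q1 = 73.75 - 34.75 = 39
Step 4: Q1 = 34.75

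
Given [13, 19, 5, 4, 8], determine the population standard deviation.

5.5642

Step 1: Compute the mean: 9.8
Step 2: Sum of squared deviations from the mean: 154.8
Step 3: Population variance = 154.8 / 5 = 30.96
Step 4: Standard deviation = sqrt(30.96) = 5.5642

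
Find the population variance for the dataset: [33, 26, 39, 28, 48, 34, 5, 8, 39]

180.9877

Step 1: Compute the mean: (33 + 26 + 39 + 28 + 48 + 34 + 5 + 8 + 39) / 9 = 28.8889
Step 2: Compute squared deviations from the mean:
  (33 - 28.8889)^2 = 16.9012
  (26 - 28.8889)^2 = 8.3457
  (39 - 28.8889)^2 = 102.2346
  (28 - 28.8889)^2 = 0.7901
  (48 - 28.8889)^2 = 365.2346
  (34 - 28.8889)^2 = 26.1235
  (5 - 28.8889)^2 = 570.679
  (8 - 28.8889)^2 = 436.3457
  (39 - 28.8889)^2 = 102.2346
Step 3: Sum of squared deviations = 1628.8889
Step 4: Population variance = 1628.8889 / 9 = 180.9877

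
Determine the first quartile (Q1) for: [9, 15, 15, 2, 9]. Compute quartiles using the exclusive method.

5.5

Step 1: Sort the data: [2, 9, 9, 15, 15]
Step 2: n = 5
Step 3: Using the exclusive quartile method:
  Q1 = 5.5
  Q2 (median) = 9
  Q3 = 15
  IQR = Q3 - Q1 = 15 - 5.5 = 9.5
Step 4: Q1 = 5.5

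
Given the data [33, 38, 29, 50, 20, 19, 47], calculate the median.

33

Step 1: Sort the data in ascending order: [19, 20, 29, 33, 38, 47, 50]
Step 2: The number of values is n = 7.
Step 3: Since n is odd, the median is the middle value at position 4: 33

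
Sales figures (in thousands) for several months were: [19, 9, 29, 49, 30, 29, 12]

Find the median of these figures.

29

Step 1: Sort the data in ascending order: [9, 12, 19, 29, 29, 30, 49]
Step 2: The number of values is n = 7.
Step 3: Since n is odd, the median is the middle value at position 4: 29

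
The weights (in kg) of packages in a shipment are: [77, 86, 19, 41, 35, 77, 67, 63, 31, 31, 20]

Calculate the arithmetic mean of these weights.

49.7273

Step 1: Sum all values: 77 + 86 + 19 + 41 + 35 + 77 + 67 + 63 + 31 + 31 + 20 = 547
Step 2: Count the number of values: n = 11
Step 3: Mean = sum / n = 547 / 11 = 49.7273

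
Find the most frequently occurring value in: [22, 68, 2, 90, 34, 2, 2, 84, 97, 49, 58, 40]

2

Step 1: Count the frequency of each value:
  2: appears 3 time(s)
  22: appears 1 time(s)
  34: appears 1 time(s)
  40: appears 1 time(s)
  49: appears 1 time(s)
  58: appears 1 time(s)
  68: appears 1 time(s)
  84: appears 1 time(s)
  90: appears 1 time(s)
  97: appears 1 time(s)
Step 2: The value 2 appears most frequently (3 times).
Step 3: Mode = 2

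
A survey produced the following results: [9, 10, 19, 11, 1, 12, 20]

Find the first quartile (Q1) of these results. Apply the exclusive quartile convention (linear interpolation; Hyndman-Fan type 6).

9

Step 1: Sort the data: [1, 9, 10, 11, 12, 19, 20]
Step 2: n = 7
Step 3: Using the exclusive quartile method:
  Q1 = 9
  Q2 (median) = 11
  Q3 = 19
  IQR = Q3 - Q1 = 19 - 9 = 10
Step 4: Q1 = 9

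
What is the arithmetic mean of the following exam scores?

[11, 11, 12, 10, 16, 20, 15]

13.5714

Step 1: Sum all values: 11 + 11 + 12 + 10 + 16 + 20 + 15 = 95
Step 2: Count the number of values: n = 7
Step 3: Mean = sum / n = 95 / 7 = 13.5714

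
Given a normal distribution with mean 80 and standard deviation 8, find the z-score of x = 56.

-3

Step 1: Recall the z-score formula: z = (x - mu) / sigma
Step 2: Substitute values: z = (56 - 80) / 8
Step 3: z = -24 / 8 = -3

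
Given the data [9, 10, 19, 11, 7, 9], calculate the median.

9.5

Step 1: Sort the data in ascending order: [7, 9, 9, 10, 11, 19]
Step 2: The number of values is n = 6.
Step 3: Since n is even, the median is the average of positions 3 and 4:
  Median = (9 + 10) / 2 = 9.5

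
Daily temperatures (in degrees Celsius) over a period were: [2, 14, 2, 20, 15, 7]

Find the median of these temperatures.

10.5

Step 1: Sort the data in ascending order: [2, 2, 7, 14, 15, 20]
Step 2: The number of values is n = 6.
Step 3: Since n is even, the median is the average of positions 3 and 4:
  Median = (7 + 14) / 2 = 10.5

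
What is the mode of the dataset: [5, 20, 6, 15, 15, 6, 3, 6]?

6

Step 1: Count the frequency of each value:
  3: appears 1 time(s)
  5: appears 1 time(s)
  6: appears 3 time(s)
  15: appears 2 time(s)
  20: appears 1 time(s)
Step 2: The value 6 appears most frequently (3 times).
Step 3: Mode = 6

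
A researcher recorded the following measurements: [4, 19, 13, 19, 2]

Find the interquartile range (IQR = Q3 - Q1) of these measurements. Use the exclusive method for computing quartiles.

16

Step 1: Sort the data: [2, 4, 13, 19, 19]
Step 2: n = 5
Step 3: Using the exclusive quartile method:
  Q1 = 3
  Q2 (median) = 13
  Q3 = 19
  IQR = Q3 - Q1 = 19 - 3 = 16
Step 4: IQR = 16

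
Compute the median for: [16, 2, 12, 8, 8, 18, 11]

11

Step 1: Sort the data in ascending order: [2, 8, 8, 11, 12, 16, 18]
Step 2: The number of values is n = 7.
Step 3: Since n is odd, the median is the middle value at position 4: 11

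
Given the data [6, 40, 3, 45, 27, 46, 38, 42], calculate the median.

39

Step 1: Sort the data in ascending order: [3, 6, 27, 38, 40, 42, 45, 46]
Step 2: The number of values is n = 8.
Step 3: Since n is even, the median is the average of positions 4 and 5:
  Median = (38 + 40) / 2 = 39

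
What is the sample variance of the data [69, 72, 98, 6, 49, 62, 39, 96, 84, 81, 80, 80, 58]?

632.359

Step 1: Compute the mean: (69 + 72 + 98 + 6 + 49 + 62 + 39 + 96 + 84 + 81 + 80 + 80 + 58) / 13 = 67.2308
Step 2: Compute squared deviations from the mean:
  (69 - 67.2308)^2 = 3.1302
  (72 - 67.2308)^2 = 22.7456
  (98 - 67.2308)^2 = 946.7456
  (6 - 67.2308)^2 = 3749.2071
  (49 - 67.2308)^2 = 332.3609
  (62 - 67.2308)^2 = 27.3609
  (39 - 67.2308)^2 = 796.9763
  (96 - 67.2308)^2 = 827.6686
  (84 - 67.2308)^2 = 281.2071
  (81 - 67.2308)^2 = 189.5917
  (80 - 67.2308)^2 = 163.0533
  (80 - 67.2308)^2 = 163.0533
  (58 - 67.2308)^2 = 85.2071
Step 3: Sum of squared deviations = 7588.3077
Step 4: Sample variance = 7588.3077 / 12 = 632.359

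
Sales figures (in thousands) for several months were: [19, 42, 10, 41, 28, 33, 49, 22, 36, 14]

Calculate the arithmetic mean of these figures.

29.4

Step 1: Sum all values: 19 + 42 + 10 + 41 + 28 + 33 + 49 + 22 + 36 + 14 = 294
Step 2: Count the number of values: n = 10
Step 3: Mean = sum / n = 294 / 10 = 29.4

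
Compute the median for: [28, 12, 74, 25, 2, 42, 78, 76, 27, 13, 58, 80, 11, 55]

35

Step 1: Sort the data in ascending order: [2, 11, 12, 13, 25, 27, 28, 42, 55, 58, 74, 76, 78, 80]
Step 2: The number of values is n = 14.
Step 3: Since n is even, the median is the average of positions 7 and 8:
  Median = (28 + 42) / 2 = 35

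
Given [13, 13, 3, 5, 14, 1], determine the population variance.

28.1389

Step 1: Compute the mean: (13 + 13 + 3 + 5 + 14 + 1) / 6 = 8.1667
Step 2: Compute squared deviations from the mean:
  (13 - 8.1667)^2 = 23.3611
  (13 - 8.1667)^2 = 23.3611
  (3 - 8.1667)^2 = 26.6944
  (5 - 8.1667)^2 = 10.0278
  (14 - 8.1667)^2 = 34.0278
  (1 - 8.1667)^2 = 51.3611
Step 3: Sum of squared deviations = 168.8333
Step 4: Population variance = 168.8333 / 6 = 28.1389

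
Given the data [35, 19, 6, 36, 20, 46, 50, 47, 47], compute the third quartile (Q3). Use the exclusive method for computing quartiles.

47

Step 1: Sort the data: [6, 19, 20, 35, 36, 46, 47, 47, 50]
Step 2: n = 9
Step 3: Using the exclusive quartile method:
  Q1 = 19.5
  Q2 (median) = 36
  Q3 = 47
  IQR = Q3 - Q1 = 47 - 19.5 = 27.5
Step 4: Q3 = 47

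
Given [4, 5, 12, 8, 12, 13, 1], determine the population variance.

18.6939

Step 1: Compute the mean: (4 + 5 + 12 + 8 + 12 + 13 + 1) / 7 = 7.8571
Step 2: Compute squared deviations from the mean:
  (4 - 7.8571)^2 = 14.8776
  (5 - 7.8571)^2 = 8.1633
  (12 - 7.8571)^2 = 17.1633
  (8 - 7.8571)^2 = 0.0204
  (12 - 7.8571)^2 = 17.1633
  (13 - 7.8571)^2 = 26.449
  (1 - 7.8571)^2 = 47.0204
Step 3: Sum of squared deviations = 130.8571
Step 4: Population variance = 130.8571 / 7 = 18.6939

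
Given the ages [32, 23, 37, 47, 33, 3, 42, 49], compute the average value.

33.25

Step 1: Sum all values: 32 + 23 + 37 + 47 + 33 + 3 + 42 + 49 = 266
Step 2: Count the number of values: n = 8
Step 3: Mean = sum / n = 266 / 8 = 33.25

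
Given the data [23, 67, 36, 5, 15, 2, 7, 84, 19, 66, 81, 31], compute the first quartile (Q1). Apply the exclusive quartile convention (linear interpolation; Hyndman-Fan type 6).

9

Step 1: Sort the data: [2, 5, 7, 15, 19, 23, 31, 36, 66, 67, 81, 84]
Step 2: n = 12
Step 3: Using the exclusive quartile method:
  Q1 = 9
  Q2 (median) = 27
  Q3 = 66.75
  IQR = Q3 - Q1 = 66.75 - 9 = 57.75
Step 4: Q1 = 9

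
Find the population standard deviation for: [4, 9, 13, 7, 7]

2.9665

Step 1: Compute the mean: 8
Step 2: Sum of squared deviations from the mean: 44
Step 3: Population variance = 44 / 5 = 8.8
Step 4: Standard deviation = sqrt(8.8) = 2.9665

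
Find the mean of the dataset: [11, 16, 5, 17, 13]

12.4

Step 1: Sum all values: 11 + 16 + 5 + 17 + 13 = 62
Step 2: Count the number of values: n = 5
Step 3: Mean = sum / n = 62 / 5 = 12.4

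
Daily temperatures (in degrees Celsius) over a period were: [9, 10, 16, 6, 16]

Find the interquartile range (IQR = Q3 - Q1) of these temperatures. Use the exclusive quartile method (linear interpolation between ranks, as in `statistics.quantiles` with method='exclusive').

8.5

Step 1: Sort the data: [6, 9, 10, 16, 16]
Step 2: n = 5
Step 3: Using the exclusive quartile method:
  Q1 = 7.5
  Q2 (median) = 10
  Q3 = 16
  IQR = Q3 - Q1 = 16 - 7.5 = 8.5
Step 4: IQR = 8.5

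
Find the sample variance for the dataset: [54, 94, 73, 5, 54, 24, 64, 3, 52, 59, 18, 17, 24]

796.9231

Step 1: Compute the mean: (54 + 94 + 73 + 5 + 54 + 24 + 64 + 3 + 52 + 59 + 18 + 17 + 24) / 13 = 41.6154
Step 2: Compute squared deviations from the mean:
  (54 - 41.6154)^2 = 153.3787
  (94 - 41.6154)^2 = 2744.1479
  (73 - 41.6154)^2 = 984.9941
  (5 - 41.6154)^2 = 1340.6864
  (54 - 41.6154)^2 = 153.3787
  (24 - 41.6154)^2 = 310.3018
  (64 - 41.6154)^2 = 501.071
  (3 - 41.6154)^2 = 1491.1479
  (52 - 41.6154)^2 = 107.8402
  (59 - 41.6154)^2 = 302.2249
  (18 - 41.6154)^2 = 557.6864
  (17 - 41.6154)^2 = 605.9172
  (24 - 41.6154)^2 = 310.3018
Step 3: Sum of squared deviations = 9563.0769
Step 4: Sample variance = 9563.0769 / 12 = 796.9231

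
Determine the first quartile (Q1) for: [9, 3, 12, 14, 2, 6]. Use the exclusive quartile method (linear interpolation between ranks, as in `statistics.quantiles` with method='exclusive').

2.75

Step 1: Sort the data: [2, 3, 6, 9, 12, 14]
Step 2: n = 6
Step 3: Using the exclusive quartile method:
  Q1 = 2.75
  Q2 (median) = 7.5
  Q3 = 12.5
  IQR = Q3 - Q1 = 12.5 - 2.75 = 9.75
Step 4: Q1 = 2.75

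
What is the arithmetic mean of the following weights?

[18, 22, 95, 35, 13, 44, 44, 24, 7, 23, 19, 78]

35.1667

Step 1: Sum all values: 18 + 22 + 95 + 35 + 13 + 44 + 44 + 24 + 7 + 23 + 19 + 78 = 422
Step 2: Count the number of values: n = 12
Step 3: Mean = sum / n = 422 / 12 = 35.1667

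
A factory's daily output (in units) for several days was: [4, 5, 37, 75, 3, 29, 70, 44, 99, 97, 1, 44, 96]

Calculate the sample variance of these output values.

1418.4359

Step 1: Compute the mean: (4 + 5 + 37 + 75 + 3 + 29 + 70 + 44 + 99 + 97 + 1 + 44 + 96) / 13 = 46.4615
Step 2: Compute squared deviations from the mean:
  (4 - 46.4615)^2 = 1802.9822
  (5 - 46.4615)^2 = 1719.0592
  (37 - 46.4615)^2 = 89.5207
  (75 - 46.4615)^2 = 814.4438
  (3 - 46.4615)^2 = 1888.9053
  (29 - 46.4615)^2 = 304.9053
  (70 - 46.4615)^2 = 554.0592
  (44 - 46.4615)^2 = 6.0592
  (99 - 46.4615)^2 = 2760.2899
  (97 - 46.4615)^2 = 2554.1361
  (1 - 46.4615)^2 = 2066.7515
  (44 - 46.4615)^2 = 6.0592
  (96 - 46.4615)^2 = 2454.0592
Step 3: Sum of squared deviations = 17021.2308
Step 4: Sample variance = 17021.2308 / 12 = 1418.4359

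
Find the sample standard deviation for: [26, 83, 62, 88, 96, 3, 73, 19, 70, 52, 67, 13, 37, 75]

29.912

Step 1: Compute the mean: 54.5714
Step 2: Sum of squared deviations from the mean: 11631.4286
Step 3: Sample variance = 11631.4286 / 13 = 894.7253
Step 4: Standard deviation = sqrt(894.7253) = 29.912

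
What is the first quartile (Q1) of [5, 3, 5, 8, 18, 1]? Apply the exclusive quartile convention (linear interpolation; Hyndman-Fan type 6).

2.5

Step 1: Sort the data: [1, 3, 5, 5, 8, 18]
Step 2: n = 6
Step 3: Using the exclusive quartile method:
  Q1 = 2.5
  Q2 (median) = 5
  Q3 = 10.5
  IQR = Q3 - Q1 = 10.5 - 2.5 = 8
Step 4: Q1 = 2.5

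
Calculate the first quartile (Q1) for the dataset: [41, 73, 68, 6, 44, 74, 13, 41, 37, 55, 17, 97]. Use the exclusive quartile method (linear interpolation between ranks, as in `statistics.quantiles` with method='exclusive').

22

Step 1: Sort the data: [6, 13, 17, 37, 41, 41, 44, 55, 68, 73, 74, 97]
Step 2: n = 12
Step 3: Using the exclusive quartile method:
  Q1 = 22
  Q2 (median) = 42.5
  Q3 = 71.75
  IQR = Q3 - Q1 = 71.75 - 22 = 49.75
Step 4: Q1 = 22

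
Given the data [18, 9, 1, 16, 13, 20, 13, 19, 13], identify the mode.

13

Step 1: Count the frequency of each value:
  1: appears 1 time(s)
  9: appears 1 time(s)
  13: appears 3 time(s)
  16: appears 1 time(s)
  18: appears 1 time(s)
  19: appears 1 time(s)
  20: appears 1 time(s)
Step 2: The value 13 appears most frequently (3 times).
Step 3: Mode = 13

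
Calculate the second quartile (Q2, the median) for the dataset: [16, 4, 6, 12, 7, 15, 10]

10

Step 1: Sort the data: [4, 6, 7, 10, 12, 15, 16]
Step 2: n = 7
Step 3: Q2 is the median. Since n is odd, it is the middle value at position 4: 10
Step 4: Q2 = 10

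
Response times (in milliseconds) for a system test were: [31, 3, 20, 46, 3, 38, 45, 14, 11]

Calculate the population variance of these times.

259.358

Step 1: Compute the mean: (31 + 3 + 20 + 46 + 3 + 38 + 45 + 14 + 11) / 9 = 23.4444
Step 2: Compute squared deviations from the mean:
  (31 - 23.4444)^2 = 57.0864
  (3 - 23.4444)^2 = 417.9753
  (20 - 23.4444)^2 = 11.8642
  (46 - 23.4444)^2 = 508.7531
  (3 - 23.4444)^2 = 417.9753
  (38 - 23.4444)^2 = 211.8642
  (45 - 23.4444)^2 = 464.642
  (14 - 23.4444)^2 = 89.1975
  (11 - 23.4444)^2 = 154.8642
Step 3: Sum of squared deviations = 2334.2222
Step 4: Population variance = 2334.2222 / 9 = 259.358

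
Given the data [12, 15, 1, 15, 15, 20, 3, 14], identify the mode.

15

Step 1: Count the frequency of each value:
  1: appears 1 time(s)
  3: appears 1 time(s)
  12: appears 1 time(s)
  14: appears 1 time(s)
  15: appears 3 time(s)
  20: appears 1 time(s)
Step 2: The value 15 appears most frequently (3 times).
Step 3: Mode = 15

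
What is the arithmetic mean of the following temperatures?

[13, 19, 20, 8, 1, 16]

12.8333

Step 1: Sum all values: 13 + 19 + 20 + 8 + 1 + 16 = 77
Step 2: Count the number of values: n = 6
Step 3: Mean = sum / n = 77 / 6 = 12.8333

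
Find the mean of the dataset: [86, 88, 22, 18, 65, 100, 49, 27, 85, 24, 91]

59.5455

Step 1: Sum all values: 86 + 88 + 22 + 18 + 65 + 100 + 49 + 27 + 85 + 24 + 91 = 655
Step 2: Count the number of values: n = 11
Step 3: Mean = sum / n = 655 / 11 = 59.5455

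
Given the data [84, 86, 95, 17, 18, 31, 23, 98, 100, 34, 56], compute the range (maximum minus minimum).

83

Step 1: Identify the maximum value: max = 100
Step 2: Identify the minimum value: min = 17
Step 3: Range = max - min = 100 - 17 = 83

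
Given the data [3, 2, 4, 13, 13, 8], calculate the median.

6

Step 1: Sort the data in ascending order: [2, 3, 4, 8, 13, 13]
Step 2: The number of values is n = 6.
Step 3: Since n is even, the median is the average of positions 3 and 4:
  Median = (4 + 8) / 2 = 6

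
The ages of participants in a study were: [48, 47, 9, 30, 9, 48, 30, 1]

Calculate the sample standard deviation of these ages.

19.3446

Step 1: Compute the mean: 27.75
Step 2: Sum of squared deviations from the mean: 2619.5
Step 3: Sample variance = 2619.5 / 7 = 374.2143
Step 4: Standard deviation = sqrt(374.2143) = 19.3446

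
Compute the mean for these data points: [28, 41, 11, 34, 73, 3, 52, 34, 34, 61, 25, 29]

35.4167

Step 1: Sum all values: 28 + 41 + 11 + 34 + 73 + 3 + 52 + 34 + 34 + 61 + 25 + 29 = 425
Step 2: Count the number of values: n = 12
Step 3: Mean = sum / n = 425 / 12 = 35.4167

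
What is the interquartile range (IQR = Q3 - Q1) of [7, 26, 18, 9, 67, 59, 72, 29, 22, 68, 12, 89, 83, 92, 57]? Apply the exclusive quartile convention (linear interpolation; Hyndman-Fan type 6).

54

Step 1: Sort the data: [7, 9, 12, 18, 22, 26, 29, 57, 59, 67, 68, 72, 83, 89, 92]
Step 2: n = 15
Step 3: Using the exclusive quartile method:
  Q1 = 18
  Q2 (median) = 57
  Q3 = 72
  IQR = Q3 - Q1 = 72 - 18 = 54
Step 4: IQR = 54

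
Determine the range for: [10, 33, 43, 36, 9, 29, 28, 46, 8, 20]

38

Step 1: Identify the maximum value: max = 46
Step 2: Identify the minimum value: min = 8
Step 3: Range = max - min = 46 - 8 = 38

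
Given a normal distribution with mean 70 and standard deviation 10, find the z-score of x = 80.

1

Step 1: Recall the z-score formula: z = (x - mu) / sigma
Step 2: Substitute values: z = (80 - 70) / 10
Step 3: z = 10 / 10 = 1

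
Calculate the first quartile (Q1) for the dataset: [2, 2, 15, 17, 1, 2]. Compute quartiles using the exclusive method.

1.75

Step 1: Sort the data: [1, 2, 2, 2, 15, 17]
Step 2: n = 6
Step 3: Using the exclusive quartile method:
  Q1 = 1.75
  Q2 (median) = 2
  Q3 = 15.5
  IQR = Q3 - Q1 = 15.5 - 1.75 = 13.75
Step 4: Q1 = 1.75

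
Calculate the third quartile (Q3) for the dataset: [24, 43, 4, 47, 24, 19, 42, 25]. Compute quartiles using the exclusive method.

42.75

Step 1: Sort the data: [4, 19, 24, 24, 25, 42, 43, 47]
Step 2: n = 8
Step 3: Using the exclusive quartile method:
  Q1 = 20.25
  Q2 (median) = 24.5
  Q3 = 42.75
  IQR = Q3 - Q1 = 42.75 - 20.25 = 22.5
Step 4: Q3 = 42.75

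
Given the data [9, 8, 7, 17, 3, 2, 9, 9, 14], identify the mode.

9

Step 1: Count the frequency of each value:
  2: appears 1 time(s)
  3: appears 1 time(s)
  7: appears 1 time(s)
  8: appears 1 time(s)
  9: appears 3 time(s)
  14: appears 1 time(s)
  17: appears 1 time(s)
Step 2: The value 9 appears most frequently (3 times).
Step 3: Mode = 9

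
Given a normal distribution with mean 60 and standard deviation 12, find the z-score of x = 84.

2

Step 1: Recall the z-score formula: z = (x - mu) / sigma
Step 2: Substitute values: z = (84 - 60) / 12
Step 3: z = 24 / 12 = 2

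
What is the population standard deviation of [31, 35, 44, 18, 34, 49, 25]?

9.7938

Step 1: Compute the mean: 33.7143
Step 2: Sum of squared deviations from the mean: 671.4286
Step 3: Population variance = 671.4286 / 7 = 95.9184
Step 4: Standard deviation = sqrt(95.9184) = 9.7938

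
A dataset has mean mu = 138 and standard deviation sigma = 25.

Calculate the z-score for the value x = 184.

1.84

Step 1: Recall the z-score formula: z = (x - mu) / sigma
Step 2: Substitute values: z = (184 - 138) / 25
Step 3: z = 46 / 25 = 1.84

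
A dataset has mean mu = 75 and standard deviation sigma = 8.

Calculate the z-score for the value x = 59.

-2

Step 1: Recall the z-score formula: z = (x - mu) / sigma
Step 2: Substitute values: z = (59 - 75) / 8
Step 3: z = -16 / 8 = -2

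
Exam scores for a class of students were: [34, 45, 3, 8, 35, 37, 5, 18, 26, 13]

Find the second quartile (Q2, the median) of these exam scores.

22

Step 1: Sort the data: [3, 5, 8, 13, 18, 26, 34, 35, 37, 45]
Step 2: n = 10
Step 3: Q2 is the median. Since n is even, it is the average of the values at positions 5 and 6:
  Q2 = (18 + 26) / 2 = 22
Step 4: Q2 = 22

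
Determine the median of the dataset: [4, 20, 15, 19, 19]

19

Step 1: Sort the data in ascending order: [4, 15, 19, 19, 20]
Step 2: The number of values is n = 5.
Step 3: Since n is odd, the median is the middle value at position 3: 19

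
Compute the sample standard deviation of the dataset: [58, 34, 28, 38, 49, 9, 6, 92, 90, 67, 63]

28.9218

Step 1: Compute the mean: 48.5455
Step 2: Sum of squared deviations from the mean: 8364.7273
Step 3: Sample variance = 8364.7273 / 10 = 836.4727
Step 4: Standard deviation = sqrt(836.4727) = 28.9218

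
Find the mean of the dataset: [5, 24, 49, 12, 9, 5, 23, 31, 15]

19.2222

Step 1: Sum all values: 5 + 24 + 49 + 12 + 9 + 5 + 23 + 31 + 15 = 173
Step 2: Count the number of values: n = 9
Step 3: Mean = sum / n = 173 / 9 = 19.2222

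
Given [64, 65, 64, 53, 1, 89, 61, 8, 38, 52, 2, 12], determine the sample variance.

876.2652

Step 1: Compute the mean: (64 + 65 + 64 + 53 + 1 + 89 + 61 + 8 + 38 + 52 + 2 + 12) / 12 = 42.4167
Step 2: Compute squared deviations from the mean:
  (64 - 42.4167)^2 = 465.8403
  (65 - 42.4167)^2 = 510.0069
  (64 - 42.4167)^2 = 465.8403
  (53 - 42.4167)^2 = 112.0069
  (1 - 42.4167)^2 = 1715.3403
  (89 - 42.4167)^2 = 2170.0069
  (61 - 42.4167)^2 = 345.3403
  (8 - 42.4167)^2 = 1184.5069
  (38 - 42.4167)^2 = 19.5069
  (52 - 42.4167)^2 = 91.8403
  (2 - 42.4167)^2 = 1633.5069
  (12 - 42.4167)^2 = 925.1736
Step 3: Sum of squared deviations = 9638.9167
Step 4: Sample variance = 9638.9167 / 11 = 876.2652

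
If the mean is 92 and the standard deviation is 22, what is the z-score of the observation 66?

-1.1818

Step 1: Recall the z-score formula: z = (x - mu) / sigma
Step 2: Substitute values: z = (66 - 92) / 22
Step 3: z = -26 / 22 = -1.1818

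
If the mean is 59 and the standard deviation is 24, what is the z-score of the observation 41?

-0.75

Step 1: Recall the z-score formula: z = (x - mu) / sigma
Step 2: Substitute values: z = (41 - 59) / 24
Step 3: z = -18 / 24 = -0.75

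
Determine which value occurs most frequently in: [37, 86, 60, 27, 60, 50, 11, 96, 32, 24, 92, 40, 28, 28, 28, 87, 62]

28

Step 1: Count the frequency of each value:
  11: appears 1 time(s)
  24: appears 1 time(s)
  27: appears 1 time(s)
  28: appears 3 time(s)
  32: appears 1 time(s)
  37: appears 1 time(s)
  40: appears 1 time(s)
  50: appears 1 time(s)
  60: appears 2 time(s)
  62: appears 1 time(s)
  86: appears 1 time(s)
  87: appears 1 time(s)
  92: appears 1 time(s)
  96: appears 1 time(s)
Step 2: The value 28 appears most frequently (3 times).
Step 3: Mode = 28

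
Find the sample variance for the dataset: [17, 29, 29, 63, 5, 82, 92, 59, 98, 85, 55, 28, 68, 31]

895.1484

Step 1: Compute the mean: (17 + 29 + 29 + 63 + 5 + 82 + 92 + 59 + 98 + 85 + 55 + 28 + 68 + 31) / 14 = 52.9286
Step 2: Compute squared deviations from the mean:
  (17 - 52.9286)^2 = 1290.8622
  (29 - 52.9286)^2 = 572.5765
  (29 - 52.9286)^2 = 572.5765
  (63 - 52.9286)^2 = 101.4337
  (5 - 52.9286)^2 = 2297.148
  (82 - 52.9286)^2 = 845.148
  (92 - 52.9286)^2 = 1526.5765
  (59 - 52.9286)^2 = 36.8622
  (98 - 52.9286)^2 = 2031.4337
  (85 - 52.9286)^2 = 1028.5765
  (55 - 52.9286)^2 = 4.2908
  (28 - 52.9286)^2 = 621.4337
  (68 - 52.9286)^2 = 227.148
  (31 - 52.9286)^2 = 480.8622
Step 3: Sum of squared deviations = 11636.9286
Step 4: Sample variance = 11636.9286 / 13 = 895.1484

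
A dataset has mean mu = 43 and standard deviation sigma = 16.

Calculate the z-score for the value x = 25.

-1.125

Step 1: Recall the z-score formula: z = (x - mu) / sigma
Step 2: Substitute values: z = (25 - 43) / 16
Step 3: z = -18 / 16 = -1.125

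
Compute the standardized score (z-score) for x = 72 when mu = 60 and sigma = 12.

1

Step 1: Recall the z-score formula: z = (x - mu) / sigma
Step 2: Substitute values: z = (72 - 60) / 12
Step 3: z = 12 / 12 = 1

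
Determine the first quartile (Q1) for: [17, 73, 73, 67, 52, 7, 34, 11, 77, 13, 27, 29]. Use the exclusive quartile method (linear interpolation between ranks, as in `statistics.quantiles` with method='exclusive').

14

Step 1: Sort the data: [7, 11, 13, 17, 27, 29, 34, 52, 67, 73, 73, 77]
Step 2: n = 12
Step 3: Using the exclusive quartile method:
  Q1 = 14
  Q2 (median) = 31.5
  Q3 = 71.5
  IQR = Q3 - Q1 = 71.5 - 14 = 57.5
Step 4: Q1 = 14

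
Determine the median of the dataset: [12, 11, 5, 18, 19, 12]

12

Step 1: Sort the data in ascending order: [5, 11, 12, 12, 18, 19]
Step 2: The number of values is n = 6.
Step 3: Since n is even, the median is the average of positions 3 and 4:
  Median = (12 + 12) / 2 = 12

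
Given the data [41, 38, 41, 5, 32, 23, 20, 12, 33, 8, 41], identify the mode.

41

Step 1: Count the frequency of each value:
  5: appears 1 time(s)
  8: appears 1 time(s)
  12: appears 1 time(s)
  20: appears 1 time(s)
  23: appears 1 time(s)
  32: appears 1 time(s)
  33: appears 1 time(s)
  38: appears 1 time(s)
  41: appears 3 time(s)
Step 2: The value 41 appears most frequently (3 times).
Step 3: Mode = 41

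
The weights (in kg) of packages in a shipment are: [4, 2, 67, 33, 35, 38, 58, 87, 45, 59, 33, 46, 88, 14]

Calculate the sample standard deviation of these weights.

26.8321

Step 1: Compute the mean: 43.5
Step 2: Sum of squared deviations from the mean: 9359.5
Step 3: Sample variance = 9359.5 / 13 = 719.9615
Step 4: Standard deviation = sqrt(719.9615) = 26.8321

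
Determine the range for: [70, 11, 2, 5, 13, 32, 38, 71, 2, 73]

71

Step 1: Identify the maximum value: max = 73
Step 2: Identify the minimum value: min = 2
Step 3: Range = max - min = 73 - 2 = 71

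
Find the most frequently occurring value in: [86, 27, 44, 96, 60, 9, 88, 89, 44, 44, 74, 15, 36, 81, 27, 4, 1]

44

Step 1: Count the frequency of each value:
  1: appears 1 time(s)
  4: appears 1 time(s)
  9: appears 1 time(s)
  15: appears 1 time(s)
  27: appears 2 time(s)
  36: appears 1 time(s)
  44: appears 3 time(s)
  60: appears 1 time(s)
  74: appears 1 time(s)
  81: appears 1 time(s)
  86: appears 1 time(s)
  88: appears 1 time(s)
  89: appears 1 time(s)
  96: appears 1 time(s)
Step 2: The value 44 appears most frequently (3 times).
Step 3: Mode = 44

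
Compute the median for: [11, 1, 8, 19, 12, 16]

11.5

Step 1: Sort the data in ascending order: [1, 8, 11, 12, 16, 19]
Step 2: The number of values is n = 6.
Step 3: Since n is even, the median is the average of positions 3 and 4:
  Median = (11 + 12) / 2 = 11.5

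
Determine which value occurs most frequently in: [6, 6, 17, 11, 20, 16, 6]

6

Step 1: Count the frequency of each value:
  6: appears 3 time(s)
  11: appears 1 time(s)
  16: appears 1 time(s)
  17: appears 1 time(s)
  20: appears 1 time(s)
Step 2: The value 6 appears most frequently (3 times).
Step 3: Mode = 6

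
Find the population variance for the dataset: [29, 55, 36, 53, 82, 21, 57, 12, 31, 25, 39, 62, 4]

446.2249

Step 1: Compute the mean: (29 + 55 + 36 + 53 + 82 + 21 + 57 + 12 + 31 + 25 + 39 + 62 + 4) / 13 = 38.9231
Step 2: Compute squared deviations from the mean:
  (29 - 38.9231)^2 = 98.4675
  (55 - 38.9231)^2 = 258.4675
  (36 - 38.9231)^2 = 8.5444
  (53 - 38.9231)^2 = 198.1598
  (82 - 38.9231)^2 = 1855.6213
  (21 - 38.9231)^2 = 321.2367
  (57 - 38.9231)^2 = 326.7751
  (12 - 38.9231)^2 = 724.8521
  (31 - 38.9231)^2 = 62.7751
  (25 - 38.9231)^2 = 193.8521
  (39 - 38.9231)^2 = 0.0059
  (62 - 38.9231)^2 = 532.5444
  (4 - 38.9231)^2 = 1219.6213
Step 3: Sum of squared deviations = 5800.9231
Step 4: Population variance = 5800.9231 / 13 = 446.2249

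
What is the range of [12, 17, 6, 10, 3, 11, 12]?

14

Step 1: Identify the maximum value: max = 17
Step 2: Identify the minimum value: min = 3
Step 3: Range = max - min = 17 - 3 = 14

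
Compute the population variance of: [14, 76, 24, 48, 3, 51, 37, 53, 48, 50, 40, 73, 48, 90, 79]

540.0622

Step 1: Compute the mean: (14 + 76 + 24 + 48 + 3 + 51 + 37 + 53 + 48 + 50 + 40 + 73 + 48 + 90 + 79) / 15 = 48.9333
Step 2: Compute squared deviations from the mean:
  (14 - 48.9333)^2 = 1220.3378
  (76 - 48.9333)^2 = 732.6044
  (24 - 48.9333)^2 = 621.6711
  (48 - 48.9333)^2 = 0.8711
  (3 - 48.9333)^2 = 2109.8711
  (51 - 48.9333)^2 = 4.2711
  (37 - 48.9333)^2 = 142.4044
  (53 - 48.9333)^2 = 16.5378
  (48 - 48.9333)^2 = 0.8711
  (50 - 48.9333)^2 = 1.1378
  (40 - 48.9333)^2 = 79.8044
  (73 - 48.9333)^2 = 579.2044
  (48 - 48.9333)^2 = 0.8711
  (90 - 48.9333)^2 = 1686.4711
  (79 - 48.9333)^2 = 904.0044
Step 3: Sum of squared deviations = 8100.9333
Step 4: Population variance = 8100.9333 / 15 = 540.0622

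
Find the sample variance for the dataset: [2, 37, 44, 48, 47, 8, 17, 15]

351.3571

Step 1: Compute the mean: (2 + 37 + 44 + 48 + 47 + 8 + 17 + 15) / 8 = 27.25
Step 2: Compute squared deviations from the mean:
  (2 - 27.25)^2 = 637.5625
  (37 - 27.25)^2 = 95.0625
  (44 - 27.25)^2 = 280.5625
  (48 - 27.25)^2 = 430.5625
  (47 - 27.25)^2 = 390.0625
  (8 - 27.25)^2 = 370.5625
  (17 - 27.25)^2 = 105.0625
  (15 - 27.25)^2 = 150.0625
Step 3: Sum of squared deviations = 2459.5
Step 4: Sample variance = 2459.5 / 7 = 351.3571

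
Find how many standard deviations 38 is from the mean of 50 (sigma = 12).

-1

Step 1: Recall the z-score formula: z = (x - mu) / sigma
Step 2: Substitute values: z = (38 - 50) / 12
Step 3: z = -12 / 12 = -1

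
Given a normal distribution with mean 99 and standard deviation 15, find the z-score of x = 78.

-1.4

Step 1: Recall the z-score formula: z = (x - mu) / sigma
Step 2: Substitute values: z = (78 - 99) / 15
Step 3: z = -21 / 15 = -1.4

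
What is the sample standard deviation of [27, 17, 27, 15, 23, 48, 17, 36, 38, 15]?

11.265

Step 1: Compute the mean: 26.3
Step 2: Sum of squared deviations from the mean: 1142.1
Step 3: Sample variance = 1142.1 / 9 = 126.9
Step 4: Standard deviation = sqrt(126.9) = 11.265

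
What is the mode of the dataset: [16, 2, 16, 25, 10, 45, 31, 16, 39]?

16

Step 1: Count the frequency of each value:
  2: appears 1 time(s)
  10: appears 1 time(s)
  16: appears 3 time(s)
  25: appears 1 time(s)
  31: appears 1 time(s)
  39: appears 1 time(s)
  45: appears 1 time(s)
Step 2: The value 16 appears most frequently (3 times).
Step 3: Mode = 16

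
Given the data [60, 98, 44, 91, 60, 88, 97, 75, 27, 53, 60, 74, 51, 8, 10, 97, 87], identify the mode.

60

Step 1: Count the frequency of each value:
  8: appears 1 time(s)
  10: appears 1 time(s)
  27: appears 1 time(s)
  44: appears 1 time(s)
  51: appears 1 time(s)
  53: appears 1 time(s)
  60: appears 3 time(s)
  74: appears 1 time(s)
  75: appears 1 time(s)
  87: appears 1 time(s)
  88: appears 1 time(s)
  91: appears 1 time(s)
  97: appears 2 time(s)
  98: appears 1 time(s)
Step 2: The value 60 appears most frequently (3 times).
Step 3: Mode = 60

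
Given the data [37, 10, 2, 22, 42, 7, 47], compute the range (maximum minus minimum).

45

Step 1: Identify the maximum value: max = 47
Step 2: Identify the minimum value: min = 2
Step 3: Range = max - min = 47 - 2 = 45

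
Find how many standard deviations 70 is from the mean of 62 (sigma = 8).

1

Step 1: Recall the z-score formula: z = (x - mu) / sigma
Step 2: Substitute values: z = (70 - 62) / 8
Step 3: z = 8 / 8 = 1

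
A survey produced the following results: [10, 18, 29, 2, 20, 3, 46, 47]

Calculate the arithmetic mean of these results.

21.875

Step 1: Sum all values: 10 + 18 + 29 + 2 + 20 + 3 + 46 + 47 = 175
Step 2: Count the number of values: n = 8
Step 3: Mean = sum / n = 175 / 8 = 21.875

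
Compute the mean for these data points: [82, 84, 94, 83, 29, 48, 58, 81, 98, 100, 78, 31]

72.1667

Step 1: Sum all values: 82 + 84 + 94 + 83 + 29 + 48 + 58 + 81 + 98 + 100 + 78 + 31 = 866
Step 2: Count the number of values: n = 12
Step 3: Mean = sum / n = 866 / 12 = 72.1667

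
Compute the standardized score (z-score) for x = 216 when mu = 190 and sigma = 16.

1.625

Step 1: Recall the z-score formula: z = (x - mu) / sigma
Step 2: Substitute values: z = (216 - 190) / 16
Step 3: z = 26 / 16 = 1.625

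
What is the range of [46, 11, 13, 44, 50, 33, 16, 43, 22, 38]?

39

Step 1: Identify the maximum value: max = 50
Step 2: Identify the minimum value: min = 11
Step 3: Range = max - min = 50 - 11 = 39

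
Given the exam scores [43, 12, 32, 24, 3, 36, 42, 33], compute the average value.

28.125

Step 1: Sum all values: 43 + 12 + 32 + 24 + 3 + 36 + 42 + 33 = 225
Step 2: Count the number of values: n = 8
Step 3: Mean = sum / n = 225 / 8 = 28.125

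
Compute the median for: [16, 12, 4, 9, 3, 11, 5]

9

Step 1: Sort the data in ascending order: [3, 4, 5, 9, 11, 12, 16]
Step 2: The number of values is n = 7.
Step 3: Since n is odd, the median is the middle value at position 4: 9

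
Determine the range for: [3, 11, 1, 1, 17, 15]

16

Step 1: Identify the maximum value: max = 17
Step 2: Identify the minimum value: min = 1
Step 3: Range = max - min = 17 - 1 = 16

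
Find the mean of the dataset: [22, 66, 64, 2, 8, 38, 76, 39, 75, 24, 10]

38.5455

Step 1: Sum all values: 22 + 66 + 64 + 2 + 8 + 38 + 76 + 39 + 75 + 24 + 10 = 424
Step 2: Count the number of values: n = 11
Step 3: Mean = sum / n = 424 / 11 = 38.5455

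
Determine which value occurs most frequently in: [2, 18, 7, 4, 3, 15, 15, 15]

15

Step 1: Count the frequency of each value:
  2: appears 1 time(s)
  3: appears 1 time(s)
  4: appears 1 time(s)
  7: appears 1 time(s)
  15: appears 3 time(s)
  18: appears 1 time(s)
Step 2: The value 15 appears most frequently (3 times).
Step 3: Mode = 15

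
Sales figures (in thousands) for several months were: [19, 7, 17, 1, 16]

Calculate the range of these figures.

18

Step 1: Identify the maximum value: max = 19
Step 2: Identify the minimum value: min = 1
Step 3: Range = max - min = 19 - 1 = 18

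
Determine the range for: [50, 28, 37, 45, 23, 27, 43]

27

Step 1: Identify the maximum value: max = 50
Step 2: Identify the minimum value: min = 23
Step 3: Range = max - min = 50 - 23 = 27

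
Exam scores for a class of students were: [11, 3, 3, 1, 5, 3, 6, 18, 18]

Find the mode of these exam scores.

3

Step 1: Count the frequency of each value:
  1: appears 1 time(s)
  3: appears 3 time(s)
  5: appears 1 time(s)
  6: appears 1 time(s)
  11: appears 1 time(s)
  18: appears 2 time(s)
Step 2: The value 3 appears most frequently (3 times).
Step 3: Mode = 3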